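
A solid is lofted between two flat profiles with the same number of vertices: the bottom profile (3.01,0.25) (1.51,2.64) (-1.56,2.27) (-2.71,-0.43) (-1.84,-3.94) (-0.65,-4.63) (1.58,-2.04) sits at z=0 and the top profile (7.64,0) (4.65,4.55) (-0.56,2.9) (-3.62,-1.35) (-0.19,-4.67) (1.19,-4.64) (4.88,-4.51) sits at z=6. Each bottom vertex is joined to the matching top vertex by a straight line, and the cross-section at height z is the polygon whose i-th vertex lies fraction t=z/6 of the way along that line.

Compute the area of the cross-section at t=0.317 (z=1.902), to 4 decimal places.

Cross-section at t=0.317: each vertex is (1-t)·p0[i] + t·p1[i].
  v1: (1-0.317)·(3.01,0.25) + 0.317·(7.64,0) = (4.4777,0.1708)
  v2: (1-0.317)·(1.51,2.64) + 0.317·(4.65,4.55) = (2.5054,3.2455)
  v3: (1-0.317)·(-1.56,2.27) + 0.317·(-0.56,2.9) = (-1.2430,2.4697)
  v4: (1-0.317)·(-2.71,-0.43) + 0.317·(-3.62,-1.35) = (-2.9985,-0.7216)
  v5: (1-0.317)·(-1.84,-3.94) + 0.317·(-0.19,-4.67) = (-1.3170,-4.1714)
  v6: (1-0.317)·(-0.65,-4.63) + 0.317·(1.19,-4.64) = (-0.0667,-4.6332)
  v7: (1-0.317)·(1.58,-2.04) + 0.317·(4.88,-4.51) = (2.6261,-2.8230)
Shoelace sum Σ(x_i·y_{i+1} − x_{i+1}·y_i):
  i=1: 4.4777·3.2455 − 2.5054·0.1708 = +14.1045 (running +14.1045)
  i=2: 2.5054·2.4697 − -1.2430·3.2455 = +10.2217 (running +24.3262)
  i=3: -1.2430·-0.7216 − -2.9985·2.4697 = +8.3023 (running +32.6285)
  i=4: -2.9985·-4.1714 − -1.3170·-0.7216 = +11.5575 (running +44.1860)
  i=5: -1.3170·-4.6332 − -0.0667·-4.1714 = +5.8233 (running +50.0093)
  i=6: -0.0667·-2.8230 − 2.6261·-4.6332 = +12.3555 (running +62.3648)
  i=7: 2.6261·0.1708 − 4.4777·-2.8230 = +13.0889 (running +75.4538)
Area = |Σ|/2 = |75.4538|/2 = 37.7269

Area at t=0.317: 37.7269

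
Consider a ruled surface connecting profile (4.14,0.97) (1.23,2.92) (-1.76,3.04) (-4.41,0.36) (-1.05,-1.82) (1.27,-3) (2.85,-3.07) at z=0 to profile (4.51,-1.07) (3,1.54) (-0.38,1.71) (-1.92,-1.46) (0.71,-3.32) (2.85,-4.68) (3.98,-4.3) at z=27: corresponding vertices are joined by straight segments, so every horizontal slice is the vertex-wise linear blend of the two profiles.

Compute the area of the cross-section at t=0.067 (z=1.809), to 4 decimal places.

Cross-section at t=0.067: each vertex is (1-t)·p0[i] + t·p1[i].
  v1: (1-0.067)·(4.14,0.97) + 0.067·(4.51,-1.07) = (4.1648,0.8333)
  v2: (1-0.067)·(1.23,2.92) + 0.067·(3,1.54) = (1.3486,2.8275)
  v3: (1-0.067)·(-1.76,3.04) + 0.067·(-0.38,1.71) = (-1.6675,2.9509)
  v4: (1-0.067)·(-4.41,0.36) + 0.067·(-1.92,-1.46) = (-4.2432,0.2381)
  v5: (1-0.067)·(-1.05,-1.82) + 0.067·(0.71,-3.32) = (-0.9321,-1.9205)
  v6: (1-0.067)·(1.27,-3) + 0.067·(2.85,-4.68) = (1.3759,-3.1126)
  v7: (1-0.067)·(2.85,-3.07) + 0.067·(3.98,-4.3) = (2.9257,-3.1524)
Shoelace sum Σ(x_i·y_{i+1} − x_{i+1}·y_i):
  i=1: 4.1648·2.8275 − 1.3486·0.8333 = +10.6523 (running +10.6523)
  i=2: 1.3486·2.9509 − -1.6675·2.8275 = +8.6946 (running +19.3469)
  i=3: -1.6675·0.2381 − -4.2432·2.9509 = +12.1242 (running +31.4710)
  i=4: -4.2432·-1.9205 − -0.9321·0.2381 = +8.3709 (running +39.8419)
  i=5: -0.9321·-3.1126 − 1.3759·-1.9205 = +5.5435 (running +45.3854)
  i=6: 1.3759·-3.1524 − 2.9257·-3.1126 = +4.7692 (running +50.1546)
  i=7: 2.9257·0.8333 − 4.1648·-3.1524 = +15.5672 (running +65.7218)
Area = |Σ|/2 = |65.7218|/2 = 32.8609

Area at t=0.067: 32.8609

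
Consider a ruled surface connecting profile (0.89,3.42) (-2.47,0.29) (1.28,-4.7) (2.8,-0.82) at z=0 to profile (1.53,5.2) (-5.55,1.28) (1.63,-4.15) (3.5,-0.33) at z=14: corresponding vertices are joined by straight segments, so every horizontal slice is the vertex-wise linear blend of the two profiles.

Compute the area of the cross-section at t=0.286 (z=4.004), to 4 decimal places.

Area at t=0.286: 26.7101

Cross-section at t=0.286: each vertex is (1-t)·p0[i] + t·p1[i].
  v1: (1-0.286)·(0.89,3.42) + 0.286·(1.53,5.2) = (1.0730,3.9291)
  v2: (1-0.286)·(-2.47,0.29) + 0.286·(-5.55,1.28) = (-3.3509,0.5731)
  v3: (1-0.286)·(1.28,-4.7) + 0.286·(1.63,-4.15) = (1.3801,-4.5427)
  v4: (1-0.286)·(2.8,-0.82) + 0.286·(3.5,-0.33) = (3.0002,-0.6799)
Shoelace sum Σ(x_i·y_{i+1} − x_{i+1}·y_i):
  i=1: 1.0730·0.5731 − -3.3509·3.9291 = +13.7809 (running +13.7809)
  i=2: -3.3509·-4.5427 − 1.3801·0.5731 = +14.4311 (running +28.2119)
  i=3: 1.3801·-0.6799 − 3.0002·-4.5427 = +12.6907 (running +40.9027)
  i=4: 3.0002·3.9291 − 1.0730·-0.6799 = +12.5175 (running +53.4202)
Area = |Σ|/2 = |53.4202|/2 = 26.7101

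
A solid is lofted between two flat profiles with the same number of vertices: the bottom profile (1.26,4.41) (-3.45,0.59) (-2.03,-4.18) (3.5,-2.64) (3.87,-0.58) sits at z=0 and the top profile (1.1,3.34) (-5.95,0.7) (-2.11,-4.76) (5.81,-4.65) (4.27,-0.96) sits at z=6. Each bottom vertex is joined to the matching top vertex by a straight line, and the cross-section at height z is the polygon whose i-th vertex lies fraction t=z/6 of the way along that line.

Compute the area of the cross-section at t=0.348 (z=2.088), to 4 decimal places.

Area at t=0.348: 45.7607

Cross-section at t=0.348: each vertex is (1-t)·p0[i] + t·p1[i].
  v1: (1-0.348)·(1.26,4.41) + 0.348·(1.1,3.34) = (1.2043,4.0376)
  v2: (1-0.348)·(-3.45,0.59) + 0.348·(-5.95,0.7) = (-4.3200,0.6283)
  v3: (1-0.348)·(-2.03,-4.18) + 0.348·(-2.11,-4.76) = (-2.0578,-4.3818)
  v4: (1-0.348)·(3.5,-2.64) + 0.348·(5.81,-4.65) = (4.3039,-3.3395)
  v5: (1-0.348)·(3.87,-0.58) + 0.348·(4.27,-0.96) = (4.0092,-0.7122)
Shoelace sum Σ(x_i·y_{i+1} − x_{i+1}·y_i):
  i=1: 1.2043·0.6283 − -4.3200·4.0376 = +18.1993 (running +18.1993)
  i=2: -4.3200·-4.3818 − -2.0578·0.6283 = +20.2224 (running +38.4217)
  i=3: -2.0578·-3.3395 − 4.3039·-4.3818 = +25.7310 (running +64.1527)
  i=4: 4.3039·-0.7122 − 4.0092·-3.3395 = +10.3232 (running +74.4760)
  i=5: 4.0092·4.0376 − 1.2043·-0.7122 = +17.0455 (running +91.5215)
Area = |Σ|/2 = |91.5215|/2 = 45.7607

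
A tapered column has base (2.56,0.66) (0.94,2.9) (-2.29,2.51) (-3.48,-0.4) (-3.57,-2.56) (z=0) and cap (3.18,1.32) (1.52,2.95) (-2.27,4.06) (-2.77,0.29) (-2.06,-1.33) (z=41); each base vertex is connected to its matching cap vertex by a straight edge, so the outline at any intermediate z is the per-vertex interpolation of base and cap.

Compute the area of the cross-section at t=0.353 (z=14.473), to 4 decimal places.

Cross-section at t=0.353: each vertex is (1-t)·p0[i] + t·p1[i].
  v1: (1-0.353)·(2.56,0.66) + 0.353·(3.18,1.32) = (2.7789,0.8930)
  v2: (1-0.353)·(0.94,2.9) + 0.353·(1.52,2.95) = (1.1447,2.9177)
  v3: (1-0.353)·(-2.29,2.51) + 0.353·(-2.27,4.06) = (-2.2829,3.0571)
  v4: (1-0.353)·(-3.48,-0.4) + 0.353·(-2.77,0.29) = (-3.2294,-0.1564)
  v5: (1-0.353)·(-3.57,-2.56) + 0.353·(-2.06,-1.33) = (-3.0370,-2.1258)
Shoelace sum Σ(x_i·y_{i+1} − x_{i+1}·y_i):
  i=1: 2.7789·2.9177 − 1.1447·0.8930 = +7.0855 (running +7.0855)
  i=2: 1.1447·3.0571 − -2.2829·2.9177 = +10.1605 (running +17.2460)
  i=3: -2.2829·-0.1564 − -3.2294·3.0571 = +10.2298 (running +27.4758)
  i=4: -3.2294·-2.1258 − -3.0370·-0.1564 = +6.3900 (running +33.8657)
  i=5: -3.0370·0.8930 − 2.7789·-2.1258 = +3.1954 (running +37.0611)
Area = |Σ|/2 = |37.0611|/2 = 18.5305

Area at t=0.353: 18.5305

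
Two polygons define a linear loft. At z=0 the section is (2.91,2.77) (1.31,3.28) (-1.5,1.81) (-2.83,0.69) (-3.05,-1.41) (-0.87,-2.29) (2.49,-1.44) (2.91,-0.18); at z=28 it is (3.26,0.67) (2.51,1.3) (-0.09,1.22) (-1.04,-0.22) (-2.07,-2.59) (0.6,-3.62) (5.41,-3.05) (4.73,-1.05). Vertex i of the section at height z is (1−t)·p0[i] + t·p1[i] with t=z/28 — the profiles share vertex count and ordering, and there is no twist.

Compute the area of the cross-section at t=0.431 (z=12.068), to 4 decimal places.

Area at t=0.431: 24.6977

Cross-section at t=0.431: each vertex is (1-t)·p0[i] + t·p1[i].
  v1: (1-0.431)·(2.91,2.77) + 0.431·(3.26,0.67) = (3.0608,1.8649)
  v2: (1-0.431)·(1.31,3.28) + 0.431·(2.51,1.3) = (1.8272,2.4266)
  v3: (1-0.431)·(-1.5,1.81) + 0.431·(-0.09,1.22) = (-0.8923,1.5557)
  v4: (1-0.431)·(-2.83,0.69) + 0.431·(-1.04,-0.22) = (-2.0585,0.2978)
  v5: (1-0.431)·(-3.05,-1.41) + 0.431·(-2.07,-2.59) = (-2.6276,-1.9186)
  v6: (1-0.431)·(-0.87,-2.29) + 0.431·(0.6,-3.62) = (-0.2364,-2.8632)
  v7: (1-0.431)·(2.49,-1.44) + 0.431·(5.41,-3.05) = (3.7485,-2.1339)
  v8: (1-0.431)·(2.91,-0.18) + 0.431·(4.73,-1.05) = (3.6944,-0.5550)
Shoelace sum Σ(x_i·y_{i+1} − x_{i+1}·y_i):
  i=1: 3.0608·2.4266 − 1.8272·1.8649 = +4.0200 (running +4.0200)
  i=2: 1.8272·1.5557 − -0.8923·2.4266 = +5.0078 (running +9.0278)
  i=3: -0.8923·0.2978 − -2.0585·1.5557 = +2.9367 (running +11.9645)
  i=4: -2.0585·-1.9186 − -2.6276·0.2978 = +4.7319 (running +16.6964)
  i=5: -2.6276·-2.8632 − -0.2364·-1.9186 = +7.0699 (running +23.7663)
  i=6: -0.2364·-2.1339 − 3.7485·-2.8632 = +11.2374 (running +35.0037)
  i=7: 3.7485·-0.5550 − 3.6944·-2.1339 = +5.8032 (running +40.8070)
  i=8: 3.6944·1.8649 − 3.0608·-0.5550 = +8.5884 (running +49.3954)
Area = |Σ|/2 = |49.3954|/2 = 24.6977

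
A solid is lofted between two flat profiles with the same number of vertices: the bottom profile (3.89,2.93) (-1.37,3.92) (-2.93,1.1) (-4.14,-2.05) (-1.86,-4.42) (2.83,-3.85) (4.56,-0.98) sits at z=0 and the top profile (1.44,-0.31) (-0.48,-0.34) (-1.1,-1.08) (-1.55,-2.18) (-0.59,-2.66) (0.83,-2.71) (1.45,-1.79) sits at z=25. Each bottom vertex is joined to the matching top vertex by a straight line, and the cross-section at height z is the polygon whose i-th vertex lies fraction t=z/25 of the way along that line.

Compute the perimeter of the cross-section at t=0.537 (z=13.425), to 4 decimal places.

Cross-section at t=0.537: each vertex is (1-t)·p0[i] + t·p1[i].
  v1: (1-0.537)·(3.89,2.93) + 0.537·(1.44,-0.31) = (2.5743,1.1901)
  v2: (1-0.537)·(-1.37,3.92) + 0.537·(-0.48,-0.34) = (-0.8921,1.6324)
  v3: (1-0.537)·(-2.93,1.1) + 0.537·(-1.1,-1.08) = (-1.9473,-0.0707)
  v4: (1-0.537)·(-4.14,-2.05) + 0.537·(-1.55,-2.18) = (-2.7492,-2.1198)
  v5: (1-0.537)·(-1.86,-4.42) + 0.537·(-0.59,-2.66) = (-1.1780,-3.4749)
  v6: (1-0.537)·(2.83,-3.85) + 0.537·(0.83,-2.71) = (1.7560,-3.2378)
  v7: (1-0.537)·(4.56,-0.98) + 0.537·(1.45,-1.79) = (2.8899,-1.4150)
Perimeter = Σ |v_{i+1} − v_i|:
  edge 1→2: √(-3.4664² + 0.4423²) = 3.4945 (running 3.4945)
  edge 2→3: √(-1.0552² + -1.7030²) = 2.0035 (running 5.4980)
  edge 3→4: √(-0.8019² + -2.0492²) = 2.2005 (running 7.6984)
  edge 4→5: √(1.5712² + -1.3551²) = 2.0748 (running 9.7732)
  edge 5→6: √(2.9340² + 0.2371²) = 2.9436 (running 12.7168)
  edge 6→7: √(1.1339² + 1.8229²) = 2.1468 (running 14.8636)
  edge 7→1: √(-0.3156² + 2.6051²) = 2.6241 (running 17.4877)
Perimeter = 17.4877

Perimeter at t=0.537: 17.4877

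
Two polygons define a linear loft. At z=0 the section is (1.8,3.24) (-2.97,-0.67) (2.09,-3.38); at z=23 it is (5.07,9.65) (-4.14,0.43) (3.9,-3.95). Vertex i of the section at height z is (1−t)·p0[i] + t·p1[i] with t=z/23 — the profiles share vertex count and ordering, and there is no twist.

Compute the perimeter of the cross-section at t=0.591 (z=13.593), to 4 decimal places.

Perimeter at t=0.591: 28.7342

Cross-section at t=0.591: each vertex is (1-t)·p0[i] + t·p1[i].
  v1: (1-0.591)·(1.8,3.24) + 0.591·(5.07,9.65) = (3.7326,7.0283)
  v2: (1-0.591)·(-2.97,-0.67) + 0.591·(-4.14,0.43) = (-3.6615,-0.0199)
  v3: (1-0.591)·(2.09,-3.38) + 0.591·(3.9,-3.95) = (3.1597,-3.7169)
Perimeter = Σ |v_{i+1} − v_i|:
  edge 1→2: √(-7.3940² + -7.0482²) = 10.2151 (running 10.2151)
  edge 2→3: √(6.8212² + -3.6970²) = 7.7586 (running 17.9738)
  edge 3→1: √(0.5729² + 10.7452²) = 10.7604 (running 28.7342)
Perimeter = 28.7342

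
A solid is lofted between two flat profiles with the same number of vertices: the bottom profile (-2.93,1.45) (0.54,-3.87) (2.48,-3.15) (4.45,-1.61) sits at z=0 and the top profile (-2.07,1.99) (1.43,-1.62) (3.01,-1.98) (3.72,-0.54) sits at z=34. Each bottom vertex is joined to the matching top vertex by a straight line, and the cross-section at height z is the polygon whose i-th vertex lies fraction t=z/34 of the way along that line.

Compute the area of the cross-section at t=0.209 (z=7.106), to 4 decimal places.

Cross-section at t=0.209: each vertex is (1-t)·p0[i] + t·p1[i].
  v1: (1-0.209)·(-2.93,1.45) + 0.209·(-2.07,1.99) = (-2.7503,1.5629)
  v2: (1-0.209)·(0.54,-3.87) + 0.209·(1.43,-1.62) = (0.7260,-3.3998)
  v3: (1-0.209)·(2.48,-3.15) + 0.209·(3.01,-1.98) = (2.5908,-2.9055)
  v4: (1-0.209)·(4.45,-1.61) + 0.209·(3.72,-0.54) = (4.2974,-1.3864)
Shoelace sum Σ(x_i·y_{i+1} − x_{i+1}·y_i):
  i=1: -2.7503·-3.3998 − 0.7260·1.5629 = +8.2155 (running +8.2155)
  i=2: 0.7260·-2.9055 − 2.5908·-3.3998 = +6.6986 (running +14.9141)
  i=3: 2.5908·-1.3864 − 4.2974·-2.9055 = +8.8943 (running +23.8084)
  i=4: 4.2974·1.5629 − -2.7503·-1.3864 = +2.9034 (running +26.7118)
Area = |Σ|/2 = |26.7118|/2 = 13.3559

Area at t=0.209: 13.3559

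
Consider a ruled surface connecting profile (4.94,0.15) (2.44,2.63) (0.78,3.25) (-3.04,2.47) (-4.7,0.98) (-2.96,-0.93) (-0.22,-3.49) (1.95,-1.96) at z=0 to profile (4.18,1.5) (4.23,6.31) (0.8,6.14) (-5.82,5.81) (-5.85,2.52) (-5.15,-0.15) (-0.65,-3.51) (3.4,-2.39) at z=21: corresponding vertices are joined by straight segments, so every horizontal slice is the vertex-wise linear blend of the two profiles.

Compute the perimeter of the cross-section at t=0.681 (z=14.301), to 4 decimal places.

Perimeter at t=0.681: 30.4835

Cross-section at t=0.681: each vertex is (1-t)·p0[i] + t·p1[i].
  v1: (1-0.681)·(4.94,0.15) + 0.681·(4.18,1.5) = (4.4224,1.0694)
  v2: (1-0.681)·(2.44,2.63) + 0.681·(4.23,6.31) = (3.6590,5.1361)
  v3: (1-0.681)·(0.78,3.25) + 0.681·(0.8,6.14) = (0.7936,5.2181)
  v4: (1-0.681)·(-3.04,2.47) + 0.681·(-5.82,5.81) = (-4.9332,4.7445)
  v5: (1-0.681)·(-4.7,0.98) + 0.681·(-5.85,2.52) = (-5.4832,2.0287)
  v6: (1-0.681)·(-2.96,-0.93) + 0.681·(-5.15,-0.15) = (-4.4514,-0.3988)
  v7: (1-0.681)·(-0.22,-3.49) + 0.681·(-0.65,-3.51) = (-0.5128,-3.5036)
  v8: (1-0.681)·(1.95,-1.96) + 0.681·(3.4,-2.39) = (2.9374,-2.2528)
Perimeter = Σ |v_{i+1} − v_i|:
  edge 1→2: √(-0.7634² + 4.0667²) = 4.1378 (running 4.1378)
  edge 2→3: √(-2.8654² + 0.0820²) = 2.8665 (running 7.0043)
  edge 3→4: √(-5.7268² + -0.4736²) = 5.7463 (running 12.7507)
  edge 4→5: √(-0.5500² + -2.7158²) = 2.7709 (running 15.5216)
  edge 5→6: √(1.0318² + -2.4276²) = 2.6377 (running 18.1593)
  edge 6→7: √(3.9386² + -3.1048²) = 5.0152 (running 23.1745)
  edge 7→8: √(3.4503² + 1.2508²) = 3.6700 (running 26.8445)
  edge 8→1: √(1.4850² + 3.3222²) = 3.6390 (running 30.4835)
Perimeter = 30.4835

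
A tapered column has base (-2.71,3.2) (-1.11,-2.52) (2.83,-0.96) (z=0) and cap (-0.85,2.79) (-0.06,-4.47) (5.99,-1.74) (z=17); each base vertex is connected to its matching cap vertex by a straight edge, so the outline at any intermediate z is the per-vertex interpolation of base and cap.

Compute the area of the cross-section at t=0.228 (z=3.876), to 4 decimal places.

Area at t=0.228: 14.7132

Cross-section at t=0.228: each vertex is (1-t)·p0[i] + t·p1[i].
  v1: (1-0.228)·(-2.71,3.2) + 0.228·(-0.85,2.79) = (-2.2859,3.1065)
  v2: (1-0.228)·(-1.11,-2.52) + 0.228·(-0.06,-4.47) = (-0.8706,-2.9646)
  v3: (1-0.228)·(2.83,-0.96) + 0.228·(5.99,-1.74) = (3.5505,-1.1378)
Shoelace sum Σ(x_i·y_{i+1} − x_{i+1}·y_i):
  i=1: -2.2859·-2.9646 − -0.8706·3.1065 = +9.4814 (running +9.4814)
  i=2: -0.8706·-1.1378 − 3.5505·-2.9646 = +11.5164 (running +20.9977)
  i=3: 3.5505·3.1065 − -2.2859·-1.1378 = +8.4286 (running +29.4264)
Area = |Σ|/2 = |29.4264|/2 = 14.7132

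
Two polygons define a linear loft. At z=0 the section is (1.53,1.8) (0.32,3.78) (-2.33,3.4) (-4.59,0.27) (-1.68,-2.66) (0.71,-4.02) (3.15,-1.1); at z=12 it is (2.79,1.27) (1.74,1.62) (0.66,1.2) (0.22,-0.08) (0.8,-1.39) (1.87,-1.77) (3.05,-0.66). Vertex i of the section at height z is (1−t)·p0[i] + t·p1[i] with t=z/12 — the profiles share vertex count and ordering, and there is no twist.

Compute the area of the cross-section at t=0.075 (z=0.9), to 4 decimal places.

Area at t=0.075: 32.4097

Cross-section at t=0.075: each vertex is (1-t)·p0[i] + t·p1[i].
  v1: (1-0.075)·(1.53,1.8) + 0.075·(2.79,1.27) = (1.6245,1.7603)
  v2: (1-0.075)·(0.32,3.78) + 0.075·(1.74,1.62) = (0.4265,3.6180)
  v3: (1-0.075)·(-2.33,3.4) + 0.075·(0.66,1.2) = (-2.1058,3.2350)
  v4: (1-0.075)·(-4.59,0.27) + 0.075·(0.22,-0.08) = (-4.2293,0.2438)
  v5: (1-0.075)·(-1.68,-2.66) + 0.075·(0.8,-1.39) = (-1.4940,-2.5648)
  v6: (1-0.075)·(0.71,-4.02) + 0.075·(1.87,-1.77) = (0.7970,-3.8512)
  v7: (1-0.075)·(3.15,-1.1) + 0.075·(3.05,-0.66) = (3.1425,-1.0670)
Shoelace sum Σ(x_i·y_{i+1} − x_{i+1}·y_i):
  i=1: 1.6245·3.6180 − 0.4265·1.7603 = +5.1267 (running +5.1267)
  i=2: 0.4265·3.2350 − -2.1058·3.6180 = +8.9983 (running +14.1250)
  i=3: -2.1058·0.2438 − -4.2293·3.2350 = +13.1683 (running +27.2934)
  i=4: -4.2293·-2.5648 − -1.4940·0.2438 = +11.2111 (running +38.5045)
  i=5: -1.4940·-3.8512 − 0.7970·-2.5648 = +7.7979 (running +46.3024)
  i=6: 0.7970·-1.0670 − 3.1425·-3.8512 = +11.2522 (running +57.5545)
  i=7: 3.1425·1.7603 − 1.6245·-1.0670 = +7.2649 (running +64.8195)
Area = |Σ|/2 = |64.8195|/2 = 32.4097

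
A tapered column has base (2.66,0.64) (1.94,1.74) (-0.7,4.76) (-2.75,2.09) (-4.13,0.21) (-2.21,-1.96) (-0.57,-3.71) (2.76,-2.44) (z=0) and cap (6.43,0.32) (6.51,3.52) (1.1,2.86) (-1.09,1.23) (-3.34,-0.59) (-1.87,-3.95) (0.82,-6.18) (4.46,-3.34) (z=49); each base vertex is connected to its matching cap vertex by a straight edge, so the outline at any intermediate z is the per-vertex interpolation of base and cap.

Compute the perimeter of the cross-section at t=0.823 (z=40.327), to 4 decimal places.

Perimeter at t=0.823: 28.4722

Cross-section at t=0.823: each vertex is (1-t)·p0[i] + t·p1[i].
  v1: (1-0.823)·(2.66,0.64) + 0.823·(6.43,0.32) = (5.7627,0.3766)
  v2: (1-0.823)·(1.94,1.74) + 0.823·(6.51,3.52) = (5.7011,3.2049)
  v3: (1-0.823)·(-0.7,4.76) + 0.823·(1.1,2.86) = (0.7814,3.1963)
  v4: (1-0.823)·(-2.75,2.09) + 0.823·(-1.09,1.23) = (-1.3838,1.3822)
  v5: (1-0.823)·(-4.13,0.21) + 0.823·(-3.34,-0.59) = (-3.4798,-0.4484)
  v6: (1-0.823)·(-2.21,-1.96) + 0.823·(-1.87,-3.95) = (-1.9302,-3.5978)
  v7: (1-0.823)·(-0.57,-3.71) + 0.823·(0.82,-6.18) = (0.5740,-5.7428)
  v8: (1-0.823)·(2.76,-2.44) + 0.823·(4.46,-3.34) = (4.1591,-3.1807)
Perimeter = Σ |v_{i+1} − v_i|:
  edge 1→2: √(-0.0616² + 2.8283²) = 2.8290 (running 2.8290)
  edge 2→3: √(-4.9197² + -0.0086²) = 4.9197 (running 7.7487)
  edge 3→4: √(-2.1652² + -1.8141²) = 2.8247 (running 10.5734)
  edge 4→5: √(-2.0960² + -1.8306²) = 2.7829 (running 13.3563)
  edge 5→6: √(1.5496² + -3.1494²) = 3.5100 (running 16.8663)
  edge 6→7: √(2.5042² + -2.1450²) = 3.2973 (running 20.1635)
  edge 7→8: √(3.5851² + 2.5621²) = 4.4065 (running 24.5701)
  edge 8→1: √(1.6036² + 3.5573²) = 3.9021 (running 28.4722)
Perimeter = 28.4722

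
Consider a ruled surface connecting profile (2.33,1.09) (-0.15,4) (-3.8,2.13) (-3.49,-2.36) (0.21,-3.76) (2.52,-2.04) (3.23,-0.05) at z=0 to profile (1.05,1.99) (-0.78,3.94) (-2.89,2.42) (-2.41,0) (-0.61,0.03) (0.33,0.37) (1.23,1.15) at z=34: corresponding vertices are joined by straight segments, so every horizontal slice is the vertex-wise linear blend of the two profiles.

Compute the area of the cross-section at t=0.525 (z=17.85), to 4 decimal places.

Area at t=0.525: 21.1327

Cross-section at t=0.525: each vertex is (1-t)·p0[i] + t·p1[i].
  v1: (1-0.525)·(2.33,1.09) + 0.525·(1.05,1.99) = (1.6580,1.5625)
  v2: (1-0.525)·(-0.15,4) + 0.525·(-0.78,3.94) = (-0.4808,3.9685)
  v3: (1-0.525)·(-3.8,2.13) + 0.525·(-2.89,2.42) = (-3.3223,2.2822)
  v4: (1-0.525)·(-3.49,-2.36) + 0.525·(-2.41,0) = (-2.9230,-1.1210)
  v5: (1-0.525)·(0.21,-3.76) + 0.525·(-0.61,0.03) = (-0.2205,-1.7702)
  v6: (1-0.525)·(2.52,-2.04) + 0.525·(0.33,0.37) = (1.3702,-0.7747)
  v7: (1-0.525)·(3.23,-0.05) + 0.525·(1.23,1.15) = (2.1800,0.5800)
Shoelace sum Σ(x_i·y_{i+1} − x_{i+1}·y_i):
  i=1: 1.6580·3.9685 − -0.4808·1.5625 = +7.3309 (running +7.3309)
  i=2: -0.4808·2.2822 − -3.3223·3.9685 = +12.0872 (running +19.4181)
  i=3: -3.3223·-1.1210 − -2.9230·2.2822 = +10.3953 (running +29.8134)
  i=4: -2.9230·-1.7702 − -0.2205·-1.1210 = +4.9273 (running +34.7406)
  i=5: -0.2205·-0.7747 − 1.3702·-1.7702 = +2.5965 (running +37.3371)
  i=6: 1.3702·0.5800 − 2.1800·-0.7747 = +2.4837 (running +39.8208)
  i=7: 2.1800·1.5625 − 1.6580·0.5800 = +2.4446 (running +42.2654)
Area = |Σ|/2 = |42.2654|/2 = 21.1327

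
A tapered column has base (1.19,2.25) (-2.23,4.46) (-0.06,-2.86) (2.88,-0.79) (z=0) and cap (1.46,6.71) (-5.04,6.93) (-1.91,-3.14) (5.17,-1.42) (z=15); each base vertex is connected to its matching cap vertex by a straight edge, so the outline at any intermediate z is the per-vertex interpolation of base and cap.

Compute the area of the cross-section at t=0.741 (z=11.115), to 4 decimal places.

Area at t=0.741: 48.9673

Cross-section at t=0.741: each vertex is (1-t)·p0[i] + t·p1[i].
  v1: (1-0.741)·(1.19,2.25) + 0.741·(1.46,6.71) = (1.3901,5.5549)
  v2: (1-0.741)·(-2.23,4.46) + 0.741·(-5.04,6.93) = (-4.3122,6.2903)
  v3: (1-0.741)·(-0.06,-2.86) + 0.741·(-1.91,-3.14) = (-1.4308,-3.0675)
  v4: (1-0.741)·(2.88,-0.79) + 0.741·(5.17,-1.42) = (4.5769,-1.2568)
Shoelace sum Σ(x_i·y_{i+1} − x_{i+1}·y_i):
  i=1: 1.3901·6.2903 − -4.3122·5.5549 = +32.6976 (running +32.6976)
  i=2: -4.3122·-3.0675 − -1.4308·6.2903 = +22.2281 (running +54.9257)
  i=3: -1.4308·-1.2568 − 4.5769·-3.0675 = +15.8379 (running +70.7635)
  i=4: 4.5769·5.5549 − 1.3901·-1.2568 = +27.1711 (running +97.9346)
Area = |Σ|/2 = |97.9346|/2 = 48.9673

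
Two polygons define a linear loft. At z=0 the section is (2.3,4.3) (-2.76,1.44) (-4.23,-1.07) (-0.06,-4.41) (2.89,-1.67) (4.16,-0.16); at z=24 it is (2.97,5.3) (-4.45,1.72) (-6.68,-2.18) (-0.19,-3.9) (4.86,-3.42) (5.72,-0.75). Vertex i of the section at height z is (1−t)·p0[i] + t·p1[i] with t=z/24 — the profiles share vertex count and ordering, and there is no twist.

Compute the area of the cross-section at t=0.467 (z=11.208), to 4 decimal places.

Cross-section at t=0.467: each vertex is (1-t)·p0[i] + t·p1[i].
  v1: (1-0.467)·(2.3,4.3) + 0.467·(2.97,5.3) = (2.6129,4.7670)
  v2: (1-0.467)·(-2.76,1.44) + 0.467·(-4.45,1.72) = (-3.5492,1.5708)
  v3: (1-0.467)·(-4.23,-1.07) + 0.467·(-6.68,-2.18) = (-5.3742,-1.5884)
  v4: (1-0.467)·(-0.06,-4.41) + 0.467·(-0.19,-3.9) = (-0.1207,-4.1718)
  v5: (1-0.467)·(2.89,-1.67) + 0.467·(4.86,-3.42) = (3.8100,-2.4872)
  v6: (1-0.467)·(4.16,-0.16) + 0.467·(5.72,-0.75) = (4.8885,-0.4355)
Shoelace sum Σ(x_i·y_{i+1} − x_{i+1}·y_i):
  i=1: 2.6129·1.5708 − -3.5492·4.7670 = +21.0234 (running +21.0234)
  i=2: -3.5492·-1.5884 − -5.3742·1.5708 = +14.0790 (running +35.1024)
  i=3: -5.3742·-4.1718 − -0.1207·-1.5884 = +22.2283 (running +57.3307)
  i=4: -0.1207·-2.4872 − 3.8100·-4.1718 = +16.1949 (running +73.5256)
  i=5: 3.8100·-0.4355 − 4.8885·-2.4872 = +10.4996 (running +84.0252)
  i=6: 4.8885·4.7670 − 2.6129·-0.4355 = +24.4416 (running +108.4667)
Area = |Σ|/2 = |108.4667|/2 = 54.2334

Area at t=0.467: 54.2334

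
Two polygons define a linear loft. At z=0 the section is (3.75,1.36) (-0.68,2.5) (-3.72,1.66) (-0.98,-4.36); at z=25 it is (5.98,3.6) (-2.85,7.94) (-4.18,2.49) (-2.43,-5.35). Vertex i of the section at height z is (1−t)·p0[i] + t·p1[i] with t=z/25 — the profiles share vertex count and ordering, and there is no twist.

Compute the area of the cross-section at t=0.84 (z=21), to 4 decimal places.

Area at t=0.84: 59.7831

Cross-section at t=0.84: each vertex is (1-t)·p0[i] + t·p1[i].
  v1: (1-0.84)·(3.75,1.36) + 0.84·(5.98,3.6) = (5.6232,3.2416)
  v2: (1-0.84)·(-0.68,2.5) + 0.84·(-2.85,7.94) = (-2.5028,7.0696)
  v3: (1-0.84)·(-3.72,1.66) + 0.84·(-4.18,2.49) = (-4.1064,2.3572)
  v4: (1-0.84)·(-0.98,-4.36) + 0.84·(-2.43,-5.35) = (-2.1980,-5.1916)
Shoelace sum Σ(x_i·y_{i+1} − x_{i+1}·y_i):
  i=1: 5.6232·7.0696 − -2.5028·3.2416 = +47.8669 (running +47.8669)
  i=2: -2.5028·2.3572 − -4.1064·7.0696 = +23.1310 (running +70.9979)
  i=3: -4.1064·-5.1916 − -2.1980·2.3572 = +26.4999 (running +97.4978)
  i=4: -2.1980·3.2416 − 5.6232·-5.1916 = +22.0684 (running +119.5661)
Area = |Σ|/2 = |119.5661|/2 = 59.7831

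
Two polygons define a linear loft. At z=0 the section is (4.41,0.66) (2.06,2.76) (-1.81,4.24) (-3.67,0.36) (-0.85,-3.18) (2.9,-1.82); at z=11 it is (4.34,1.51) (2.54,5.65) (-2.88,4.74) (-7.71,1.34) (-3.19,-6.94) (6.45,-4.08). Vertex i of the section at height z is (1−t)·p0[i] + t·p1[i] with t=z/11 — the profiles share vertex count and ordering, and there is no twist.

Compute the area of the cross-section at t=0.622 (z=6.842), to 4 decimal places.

Cross-section at t=0.622: each vertex is (1-t)·p0[i] + t·p1[i].
  v1: (1-0.622)·(4.41,0.66) + 0.622·(4.34,1.51) = (4.3665,1.1887)
  v2: (1-0.622)·(2.06,2.76) + 0.622·(2.54,5.65) = (2.3586,4.5576)
  v3: (1-0.622)·(-1.81,4.24) + 0.622·(-2.88,4.74) = (-2.4755,4.5510)
  v4: (1-0.622)·(-3.67,0.36) + 0.622·(-7.71,1.34) = (-6.1829,0.9696)
  v5: (1-0.622)·(-0.85,-3.18) + 0.622·(-3.19,-6.94) = (-2.3055,-5.5187)
  v6: (1-0.622)·(2.9,-1.82) + 0.622·(6.45,-4.08) = (5.1081,-3.2257)
Shoelace sum Σ(x_i·y_{i+1} − x_{i+1}·y_i):
  i=1: 4.3665·4.5576 − 2.3586·1.1887 = +17.0969 (running +17.0969)
  i=2: 2.3586·4.5510 − -2.4755·4.5576 = +22.0163 (running +39.1131)
  i=3: -2.4755·0.9696 − -6.1829·4.5510 = +25.7381 (running +64.8513)
  i=4: -6.1829·-5.5187 − -2.3055·0.9696 = +36.3569 (running +101.2081)
  i=5: -2.3055·-3.2257 − 5.1081·-5.5187 = +35.6270 (running +136.8351)
  i=6: 5.1081·1.1887 − 4.3665·-3.2257 = +20.1570 (running +156.9921)
Area = |Σ|/2 = |156.9921|/2 = 78.4961

Area at t=0.622: 78.4961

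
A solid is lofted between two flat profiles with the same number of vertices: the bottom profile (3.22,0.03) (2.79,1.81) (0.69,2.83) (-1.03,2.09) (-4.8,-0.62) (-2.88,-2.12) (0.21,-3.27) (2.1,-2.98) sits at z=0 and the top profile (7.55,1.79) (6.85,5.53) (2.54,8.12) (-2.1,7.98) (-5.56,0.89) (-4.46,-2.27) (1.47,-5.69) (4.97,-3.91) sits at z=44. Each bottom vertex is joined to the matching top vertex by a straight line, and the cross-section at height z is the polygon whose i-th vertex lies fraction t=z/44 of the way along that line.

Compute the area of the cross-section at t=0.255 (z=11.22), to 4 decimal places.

Cross-section at t=0.255: each vertex is (1-t)·p0[i] + t·p1[i].
  v1: (1-0.255)·(3.22,0.03) + 0.255·(7.55,1.79) = (4.3242,0.4788)
  v2: (1-0.255)·(2.79,1.81) + 0.255·(6.85,5.53) = (3.8253,2.7586)
  v3: (1-0.255)·(0.69,2.83) + 0.255·(2.54,8.12) = (1.1618,4.1790)
  v4: (1-0.255)·(-1.03,2.09) + 0.255·(-2.1,7.98) = (-1.3029,3.5919)
  v5: (1-0.255)·(-4.8,-0.62) + 0.255·(-5.56,0.89) = (-4.9938,-0.2349)
  v6: (1-0.255)·(-2.88,-2.12) + 0.255·(-4.46,-2.27) = (-3.2829,-2.1583)
  v7: (1-0.255)·(0.21,-3.27) + 0.255·(1.47,-5.69) = (0.5313,-3.8871)
  v8: (1-0.255)·(2.1,-2.98) + 0.255·(4.97,-3.91) = (2.8319,-3.2172)
Shoelace sum Σ(x_i·y_{i+1} − x_{i+1}·y_i):
  i=1: 4.3242·2.7586 − 3.8253·0.4788 = +10.0970 (running +10.0970)
  i=2: 3.8253·4.1790 − 1.1618·2.7586 = +12.7809 (running +22.8780)
  i=3: 1.1618·3.5919 − -1.3029·4.1790 = +9.6175 (running +32.4955)
  i=4: -1.3029·-0.2349 − -4.9938·3.5919 = +18.2436 (running +50.7391)
  i=5: -4.9938·-2.1583 − -3.2829·-0.2349 = +10.0066 (running +60.7456)
  i=6: -3.2829·-3.8871 − 0.5313·-2.1583 = +13.9076 (running +74.6532)
  i=7: 0.5313·-3.2172 − 2.8319·-3.8871 = +9.2984 (running +83.9517)
  i=8: 2.8319·0.4788 − 4.3242·-3.2172 = +15.2673 (running +99.2190)
Area = |Σ|/2 = |99.2190|/2 = 49.6095

Area at t=0.255: 49.6095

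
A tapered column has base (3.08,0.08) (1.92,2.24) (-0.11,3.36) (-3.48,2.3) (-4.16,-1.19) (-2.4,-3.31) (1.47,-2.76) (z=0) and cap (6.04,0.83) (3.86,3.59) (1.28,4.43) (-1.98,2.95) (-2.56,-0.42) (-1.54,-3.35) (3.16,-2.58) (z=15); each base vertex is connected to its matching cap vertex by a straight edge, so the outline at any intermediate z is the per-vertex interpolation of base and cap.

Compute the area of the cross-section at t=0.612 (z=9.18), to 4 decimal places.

Area at t=0.612: 41.5606

Cross-section at t=0.612: each vertex is (1-t)·p0[i] + t·p1[i].
  v1: (1-0.612)·(3.08,0.08) + 0.612·(6.04,0.83) = (4.8915,0.5390)
  v2: (1-0.612)·(1.92,2.24) + 0.612·(3.86,3.59) = (3.1073,3.0662)
  v3: (1-0.612)·(-0.11,3.36) + 0.612·(1.28,4.43) = (0.7407,4.0148)
  v4: (1-0.612)·(-3.48,2.3) + 0.612·(-1.98,2.95) = (-2.5620,2.6978)
  v5: (1-0.612)·(-4.16,-1.19) + 0.612·(-2.56,-0.42) = (-3.1808,-0.7188)
  v6: (1-0.612)·(-2.4,-3.31) + 0.612·(-1.54,-3.35) = (-1.8737,-3.3345)
  v7: (1-0.612)·(1.47,-2.76) + 0.612·(3.16,-2.58) = (2.5043,-2.6498)
Shoelace sum Σ(x_i·y_{i+1} − x_{i+1}·y_i):
  i=1: 4.8915·3.0662 − 3.1073·0.5390 = +13.3236 (running +13.3236)
  i=2: 3.1073·4.0148 − 0.7407·3.0662 = +10.2042 (running +23.5277)
  i=3: 0.7407·2.6978 − -2.5620·4.0148 = +12.2842 (running +35.8119)
  i=4: -2.5620·-0.7188 − -3.1808·2.6978 = +10.4226 (running +46.2346)
  i=5: -3.1808·-3.3345 − -1.8737·-0.7188 = +9.2596 (running +55.4942)
  i=6: -1.8737·-2.6498 − 2.5043·-3.3345 = +13.3154 (running +68.8096)
  i=7: 2.5043·0.5390 − 4.8915·-2.6498 = +14.3116 (running +83.1211)
Area = |Σ|/2 = |83.1211|/2 = 41.5606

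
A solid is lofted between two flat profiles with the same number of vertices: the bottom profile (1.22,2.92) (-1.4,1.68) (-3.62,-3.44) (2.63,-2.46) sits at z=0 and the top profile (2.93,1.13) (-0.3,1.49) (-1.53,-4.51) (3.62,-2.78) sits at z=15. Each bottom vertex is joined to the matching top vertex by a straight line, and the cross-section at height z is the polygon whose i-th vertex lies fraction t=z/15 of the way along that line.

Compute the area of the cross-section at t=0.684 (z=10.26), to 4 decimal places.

Cross-section at t=0.684: each vertex is (1-t)·p0[i] + t·p1[i].
  v1: (1-0.684)·(1.22,2.92) + 0.684·(2.93,1.13) = (2.3896,1.6956)
  v2: (1-0.684)·(-1.4,1.68) + 0.684·(-0.3,1.49) = (-0.6476,1.5500)
  v3: (1-0.684)·(-3.62,-3.44) + 0.684·(-1.53,-4.51) = (-2.1904,-4.1719)
  v4: (1-0.684)·(2.63,-2.46) + 0.684·(3.62,-2.78) = (3.3072,-2.6789)
Shoelace sum Σ(x_i·y_{i+1} − x_{i+1}·y_i):
  i=1: 2.3896·1.5500 − -0.6476·1.6956 = +4.8021 (running +4.8021)
  i=2: -0.6476·-4.1719 − -2.1904·1.5500 = +6.0970 (running +10.8991)
  i=3: -2.1904·-2.6789 − 3.3072·-4.1719 = +19.6650 (running +30.5641)
  i=4: 3.3072·1.6956 − 2.3896·-2.6789 = +12.0093 (running +42.5734)
Area = |Σ|/2 = |42.5734|/2 = 21.2867

Area at t=0.684: 21.2867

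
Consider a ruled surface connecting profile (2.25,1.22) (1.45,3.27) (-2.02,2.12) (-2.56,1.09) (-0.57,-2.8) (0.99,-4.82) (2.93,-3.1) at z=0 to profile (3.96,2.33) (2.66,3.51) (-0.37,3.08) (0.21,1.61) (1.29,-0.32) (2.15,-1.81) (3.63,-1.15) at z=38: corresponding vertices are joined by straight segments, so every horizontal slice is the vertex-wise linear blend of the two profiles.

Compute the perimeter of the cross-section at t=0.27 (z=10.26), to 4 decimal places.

Perimeter at t=0.27: 19.2375

Cross-section at t=0.27: each vertex is (1-t)·p0[i] + t·p1[i].
  v1: (1-0.27)·(2.25,1.22) + 0.27·(3.96,2.33) = (2.7117,1.5197)
  v2: (1-0.27)·(1.45,3.27) + 0.27·(2.66,3.51) = (1.7767,3.3348)
  v3: (1-0.27)·(-2.02,2.12) + 0.27·(-0.37,3.08) = (-1.5745,2.3792)
  v4: (1-0.27)·(-2.56,1.09) + 0.27·(0.21,1.61) = (-1.8121,1.2304)
  v5: (1-0.27)·(-0.57,-2.8) + 0.27·(1.29,-0.32) = (-0.0678,-2.1304)
  v6: (1-0.27)·(0.99,-4.82) + 0.27·(2.15,-1.81) = (1.3032,-4.0073)
  v7: (1-0.27)·(2.93,-3.1) + 0.27·(3.63,-1.15) = (3.1190,-2.5735)
Perimeter = Σ |v_{i+1} − v_i|:
  edge 1→2: √(-0.9350² + 1.8151²) = 2.0418 (running 2.0418)
  edge 2→3: √(-3.3512² + -0.9556²) = 3.4848 (running 5.5266)
  edge 3→4: √(-0.2376² + -1.1488²) = 1.1731 (running 6.6997)
  edge 4→5: √(1.7443² + -3.3608²) = 3.7865 (running 10.4862)
  edge 5→6: √(1.3710² + -1.8769²) = 2.3243 (running 12.8105)
  edge 6→7: √(1.8158² + 1.4338²) = 2.3136 (running 15.1241)
  edge 7→1: √(-0.4073² + 4.0932²) = 4.1134 (running 19.2375)
Perimeter = 19.2375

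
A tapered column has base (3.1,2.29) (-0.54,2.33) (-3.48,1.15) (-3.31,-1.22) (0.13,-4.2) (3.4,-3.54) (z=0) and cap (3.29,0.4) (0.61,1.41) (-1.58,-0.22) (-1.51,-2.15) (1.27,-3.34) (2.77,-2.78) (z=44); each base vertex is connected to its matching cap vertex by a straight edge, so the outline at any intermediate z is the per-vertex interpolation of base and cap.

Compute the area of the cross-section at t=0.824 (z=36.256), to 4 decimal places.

Area at t=0.824: 19.3617

Cross-section at t=0.824: each vertex is (1-t)·p0[i] + t·p1[i].
  v1: (1-0.824)·(3.1,2.29) + 0.824·(3.29,0.4) = (3.2566,0.7326)
  v2: (1-0.824)·(-0.54,2.33) + 0.824·(0.61,1.41) = (0.4076,1.5719)
  v3: (1-0.824)·(-3.48,1.15) + 0.824·(-1.58,-0.22) = (-1.9144,0.0211)
  v4: (1-0.824)·(-3.31,-1.22) + 0.824·(-1.51,-2.15) = (-1.8268,-1.9863)
  v5: (1-0.824)·(0.13,-4.2) + 0.824·(1.27,-3.34) = (1.0694,-3.4914)
  v6: (1-0.824)·(3.4,-3.54) + 0.824·(2.77,-2.78) = (2.8809,-2.9138)
Shoelace sum Σ(x_i·y_{i+1} − x_{i+1}·y_i):
  i=1: 3.2566·1.5719 − 0.4076·0.7326 = +4.8204 (running +4.8204)
  i=2: 0.4076·0.0211 − -1.9144·1.5719 = +3.0179 (running +7.8383)
  i=3: -1.9144·-1.9863 − -1.8268·0.0211 = +3.8412 (running +11.6795)
  i=4: -1.8268·-3.4914 − 1.0694·-1.9863 = +8.5021 (running +20.1816)
  i=5: 1.0694·-2.9138 − 2.8809·-3.4914 = +6.9423 (running +27.1240)
  i=6: 2.8809·0.7326 − 3.2566·-2.9138 = +11.5995 (running +38.7234)
Area = |Σ|/2 = |38.7234|/2 = 19.3617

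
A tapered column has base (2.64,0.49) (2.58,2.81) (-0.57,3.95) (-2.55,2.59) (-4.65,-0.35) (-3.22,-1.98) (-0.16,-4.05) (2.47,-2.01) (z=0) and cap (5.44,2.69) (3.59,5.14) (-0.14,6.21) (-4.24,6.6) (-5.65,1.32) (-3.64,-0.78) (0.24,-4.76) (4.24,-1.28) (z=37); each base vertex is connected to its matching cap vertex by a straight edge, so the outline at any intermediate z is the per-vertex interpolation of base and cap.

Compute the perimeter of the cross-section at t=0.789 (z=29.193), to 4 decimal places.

Cross-section at t=0.789: each vertex is (1-t)·p0[i] + t·p1[i].
  v1: (1-0.789)·(2.64,0.49) + 0.789·(5.44,2.69) = (4.8492,2.2258)
  v2: (1-0.789)·(2.58,2.81) + 0.789·(3.59,5.14) = (3.3769,4.6484)
  v3: (1-0.789)·(-0.57,3.95) + 0.789·(-0.14,6.21) = (-0.2307,5.7331)
  v4: (1-0.789)·(-2.55,2.59) + 0.789·(-4.24,6.6) = (-3.8834,5.7539)
  v5: (1-0.789)·(-4.65,-0.35) + 0.789·(-5.65,1.32) = (-5.4390,0.9676)
  v6: (1-0.789)·(-3.22,-1.98) + 0.789·(-3.64,-0.78) = (-3.5514,-1.0332)
  v7: (1-0.789)·(-0.16,-4.05) + 0.789·(0.24,-4.76) = (0.1556,-4.6102)
  v8: (1-0.789)·(2.47,-2.01) + 0.789·(4.24,-1.28) = (3.8665,-1.4340)
Perimeter = Σ |v_{i+1} − v_i|:
  edge 1→2: √(-1.4723² + 2.4226²) = 2.8349 (running 2.8349)
  edge 2→3: √(-3.6076² + 1.0848²) = 3.7672 (running 6.6021)
  edge 3→4: √(-3.6527² + 0.0207²) = 3.6527 (running 10.2548)
  edge 4→5: √(-1.5556² + -4.7863²) = 5.0327 (running 15.2875)
  edge 5→6: √(1.8876² + -2.0008²) = 2.7507 (running 18.0382)
  edge 6→7: √(3.7070² + -3.5770²) = 5.1514 (running 23.1896)
  edge 7→8: √(3.7109² + 3.1762²) = 4.8846 (running 28.0742)
  edge 8→1: √(0.9827² + 3.6598²) = 3.7895 (running 31.8636)
Perimeter = 31.8636

Perimeter at t=0.789: 31.8636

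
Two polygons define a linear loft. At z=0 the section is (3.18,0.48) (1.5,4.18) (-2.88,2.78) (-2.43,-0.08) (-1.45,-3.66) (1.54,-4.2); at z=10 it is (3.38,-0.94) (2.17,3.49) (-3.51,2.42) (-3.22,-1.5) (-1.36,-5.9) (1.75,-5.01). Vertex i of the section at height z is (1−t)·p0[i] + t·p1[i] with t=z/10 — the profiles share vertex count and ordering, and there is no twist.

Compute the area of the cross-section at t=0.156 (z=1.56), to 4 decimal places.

Cross-section at t=0.156: each vertex is (1-t)·p0[i] + t·p1[i].
  v1: (1-0.156)·(3.18,0.48) + 0.156·(3.38,-0.94) = (3.2112,0.2585)
  v2: (1-0.156)·(1.5,4.18) + 0.156·(2.17,3.49) = (1.6045,4.0724)
  v3: (1-0.156)·(-2.88,2.78) + 0.156·(-3.51,2.42) = (-2.9783,2.7238)
  v4: (1-0.156)·(-2.43,-0.08) + 0.156·(-3.22,-1.5) = (-2.5532,-0.3015)
  v5: (1-0.156)·(-1.45,-3.66) + 0.156·(-1.36,-5.9) = (-1.4360,-4.0094)
  v6: (1-0.156)·(1.54,-4.2) + 0.156·(1.75,-5.01) = (1.5728,-4.3264)
Shoelace sum Σ(x_i·y_{i+1} − x_{i+1}·y_i):
  i=1: 3.2112·4.0724 − 1.6045·0.2585 = +12.6624 (running +12.6624)
  i=2: 1.6045·2.7238 − -2.9783·4.0724 = +16.4991 (running +29.1615)
  i=3: -2.9783·-0.3015 − -2.5532·2.7238 = +7.8526 (running +37.0141)
  i=4: -2.5532·-4.0094 − -1.4360·-0.3015 = +9.8041 (running +46.8182)
  i=5: -1.4360·-4.3264 − 1.5728·-4.0094 = +12.5184 (running +59.3366)
  i=6: 1.5728·0.2585 − 3.2112·-4.3264 = +14.2993 (running +73.6359)
Area = |Σ|/2 = |73.6359|/2 = 36.8180

Area at t=0.156: 36.8180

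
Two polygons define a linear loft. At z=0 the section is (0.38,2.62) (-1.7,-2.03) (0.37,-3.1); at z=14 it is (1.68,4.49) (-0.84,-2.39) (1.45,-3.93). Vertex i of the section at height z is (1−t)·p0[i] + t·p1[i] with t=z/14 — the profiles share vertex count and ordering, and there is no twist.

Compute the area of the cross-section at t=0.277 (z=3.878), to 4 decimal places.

Area at t=0.277: 6.9339

Cross-section at t=0.277: each vertex is (1-t)·p0[i] + t·p1[i].
  v1: (1-0.277)·(0.38,2.62) + 0.277·(1.68,4.49) = (0.7401,3.1380)
  v2: (1-0.277)·(-1.7,-2.03) + 0.277·(-0.84,-2.39) = (-1.4618,-2.1297)
  v3: (1-0.277)·(0.37,-3.1) + 0.277·(1.45,-3.93) = (0.6692,-3.3299)
Shoelace sum Σ(x_i·y_{i+1} − x_{i+1}·y_i):
  i=1: 0.7401·-2.1297 − -1.4618·3.1380 = +3.0108 (running +3.0108)
  i=2: -1.4618·-3.3299 − 0.6692·-2.1297 = +6.2927 (running +9.3036)
  i=3: 0.6692·3.1380 − 0.7401·-3.3299 = +4.5643 (running +13.8678)
Area = |Σ|/2 = |13.8678|/2 = 6.9339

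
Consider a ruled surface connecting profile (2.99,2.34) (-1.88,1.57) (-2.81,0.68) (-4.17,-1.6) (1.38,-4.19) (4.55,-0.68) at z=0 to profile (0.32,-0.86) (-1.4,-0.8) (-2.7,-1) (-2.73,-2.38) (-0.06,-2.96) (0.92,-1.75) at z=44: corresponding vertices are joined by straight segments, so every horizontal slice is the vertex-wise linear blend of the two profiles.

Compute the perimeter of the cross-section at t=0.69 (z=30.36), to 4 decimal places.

Cross-section at t=0.69: each vertex is (1-t)·p0[i] + t·p1[i].
  v1: (1-0.69)·(2.99,2.34) + 0.69·(0.32,-0.86) = (1.1477,0.1320)
  v2: (1-0.69)·(-1.88,1.57) + 0.69·(-1.4,-0.8) = (-1.5488,-0.0653)
  v3: (1-0.69)·(-2.81,0.68) + 0.69·(-2.7,-1) = (-2.7341,-0.4792)
  v4: (1-0.69)·(-4.17,-1.6) + 0.69·(-2.73,-2.38) = (-3.1764,-2.1382)
  v5: (1-0.69)·(1.38,-4.19) + 0.69·(-0.06,-2.96) = (0.3864,-3.3413)
  v6: (1-0.69)·(4.55,-0.68) + 0.69·(0.92,-1.75) = (2.0453,-1.4183)
Perimeter = Σ |v_{i+1} − v_i|:
  edge 1→2: √(-2.6965² + -0.1973²) = 2.7037 (running 2.7037)
  edge 2→3: √(-1.1853² + -0.4139²) = 1.2555 (running 3.9592)
  edge 3→4: √(-0.4423² + -1.6590²) = 1.7169 (running 5.6761)
  edge 4→5: √(3.5628² + -1.2031²) = 3.7605 (running 9.4366)
  edge 5→6: √(1.6589² + 1.9230²) = 2.5397 (running 11.9763)
  edge 6→1: √(-0.8976² + 1.5503²) = 1.7914 (running 13.7677)
Perimeter = 13.7677

Perimeter at t=0.69: 13.7677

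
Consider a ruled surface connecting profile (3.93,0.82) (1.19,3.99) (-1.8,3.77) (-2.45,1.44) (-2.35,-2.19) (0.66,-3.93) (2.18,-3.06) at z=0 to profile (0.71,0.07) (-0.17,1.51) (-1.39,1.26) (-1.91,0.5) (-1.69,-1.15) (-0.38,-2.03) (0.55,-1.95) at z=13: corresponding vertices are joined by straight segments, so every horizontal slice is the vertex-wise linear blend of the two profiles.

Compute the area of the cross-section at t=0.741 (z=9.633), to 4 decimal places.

Cross-section at t=0.741: each vertex is (1-t)·p0[i] + t·p1[i].
  v1: (1-0.741)·(3.93,0.82) + 0.741·(0.71,0.07) = (1.5440,0.2642)
  v2: (1-0.741)·(1.19,3.99) + 0.741·(-0.17,1.51) = (0.1822,2.1523)
  v3: (1-0.741)·(-1.8,3.77) + 0.741·(-1.39,1.26) = (-1.4962,1.9101)
  v4: (1-0.741)·(-2.45,1.44) + 0.741·(-1.91,0.5) = (-2.0499,0.7435)
  v5: (1-0.741)·(-2.35,-2.19) + 0.741·(-1.69,-1.15) = (-1.8609,-1.4194)
  v6: (1-0.741)·(0.66,-3.93) + 0.741·(-0.38,-2.03) = (-0.1106,-2.5221)
  v7: (1-0.741)·(2.18,-3.06) + 0.741·(0.55,-1.95) = (0.9722,-2.2375)
Shoelace sum Σ(x_i·y_{i+1} − x_{i+1}·y_i):
  i=1: 1.5440·2.1523 − 0.1822·0.2642 = +3.2750 (running +3.2750)
  i=2: 0.1822·1.9101 − -1.4962·2.1523 = +3.5684 (running +6.8434)
  i=3: -1.4962·0.7435 − -2.0499·1.9101 = +2.8031 (running +9.6464)
  i=4: -2.0499·-1.4194 − -1.8609·0.7435 = +4.2930 (running +13.9394)
  i=5: -1.8609·-2.5221 − -0.1106·-1.4194 = +4.5364 (running +18.4759)
  i=6: -0.1106·-2.2375 − 0.9722·-2.5221 = +2.6995 (running +21.1753)
  i=7: 0.9722·0.2642 − 1.5440·-2.2375 = +3.7115 (running +24.8869)
Area = |Σ|/2 = |24.8869|/2 = 12.4434

Area at t=0.741: 12.4434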